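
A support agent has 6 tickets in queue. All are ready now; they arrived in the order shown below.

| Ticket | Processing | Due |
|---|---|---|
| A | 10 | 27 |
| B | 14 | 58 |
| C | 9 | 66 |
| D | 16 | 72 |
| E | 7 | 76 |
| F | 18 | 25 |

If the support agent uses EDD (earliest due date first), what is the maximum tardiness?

1

EDD (increasing due date): F A B C D E.
F: 0→18, due 25, tardiness 0
A: 18→28, due 27, tardiness 1
B: 28→42, due 58, tardiness 0
C: 42→51, due 66, tardiness 0
D: 51→67, due 72, tardiness 0
E: 67→74, due 76, tardiness 0
Maximum = 1.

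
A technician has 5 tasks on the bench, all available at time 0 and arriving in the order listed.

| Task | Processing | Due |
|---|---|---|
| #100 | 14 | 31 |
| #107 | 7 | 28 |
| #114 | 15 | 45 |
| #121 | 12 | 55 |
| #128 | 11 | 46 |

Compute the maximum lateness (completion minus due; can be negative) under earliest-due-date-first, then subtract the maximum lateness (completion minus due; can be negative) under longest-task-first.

EDD (increasing due date): #107 #100 #114 #128 #121.
#107: 0→7, due 28, lateness -21
#100: 7→21, due 31, lateness -10
#114: 21→36, due 45, lateness -9
#128: 36→47, due 46, lateness 1
#121: 47→59, due 55, lateness 4
Maximum = 4.
LPT (decreasing processing time): #114 #100 #121 #128 #107.
#114: 0→15, due 45, lateness -30
#100: 15→29, due 31, lateness -2
#121: 29→41, due 55, lateness -14
#128: 41→52, due 46, lateness 6
#107: 52→59, due 28, lateness 31
Maximum = 31.
Difference = 4 − 31 = -27.

-27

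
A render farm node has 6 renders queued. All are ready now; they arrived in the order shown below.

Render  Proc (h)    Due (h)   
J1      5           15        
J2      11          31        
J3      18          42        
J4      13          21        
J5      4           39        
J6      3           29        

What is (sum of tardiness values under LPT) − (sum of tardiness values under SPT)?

63

LPT (decreasing processing time): J3 J4 J2 J1 J5 J6.
J3: 0→18, due 42, tardiness 0
J4: 18→31, due 21, tardiness 10
J2: 31→42, due 31, tardiness 11
J1: 42→47, due 15, tardiness 32
J5: 47→51, due 39, tardiness 12
J6: 51→54, due 29, tardiness 25
Sum = 0+10+11+32+12+25 = 90.
SPT (increasing processing time): J6 J5 J1 J2 J4 J3.
J6: 0→3, due 29, tardiness 0
J5: 3→7, due 39, tardiness 0
J1: 7→12, due 15, tardiness 0
J2: 12→23, due 31, tardiness 0
J4: 23→36, due 21, tardiness 15
J3: 36→54, due 42, tardiness 12
Sum = 0+0+0+0+15+12 = 27.
Difference = 90 − 27 = 63.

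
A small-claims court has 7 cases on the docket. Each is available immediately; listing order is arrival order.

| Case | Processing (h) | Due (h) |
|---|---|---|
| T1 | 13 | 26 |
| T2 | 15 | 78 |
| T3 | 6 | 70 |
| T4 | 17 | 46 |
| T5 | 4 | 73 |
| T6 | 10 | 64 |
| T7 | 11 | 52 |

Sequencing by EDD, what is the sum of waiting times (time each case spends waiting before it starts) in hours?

EDD (increasing due date): T1 T4 T7 T6 T3 T5 T2.
T1: waits 0, runs 0→13
T4: waits 13, runs 13→30
T7: waits 30, runs 30→41
T6: waits 41, runs 41→51
T3: waits 51, runs 51→57
T5: waits 57, runs 57→61
T2: waits 61, runs 61→76
Sum = 0+13+30+41+51+57+61 = 253.

253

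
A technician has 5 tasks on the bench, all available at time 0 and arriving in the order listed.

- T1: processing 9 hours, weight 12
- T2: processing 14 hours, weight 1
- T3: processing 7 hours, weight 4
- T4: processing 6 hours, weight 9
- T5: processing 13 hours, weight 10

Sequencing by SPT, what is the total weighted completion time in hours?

SPT (increasing processing time): T4 T3 T1 T5 T2.
T4: finishes 6, weight 9, w·C = 54
T3: finishes 13, weight 4, w·C = 52
T1: finishes 22, weight 12, w·C = 264
T5: finishes 35, weight 10, w·C = 350
T2: finishes 49, weight 1, w·C = 49
Sum = 54+52+264+350+49 = 769.

769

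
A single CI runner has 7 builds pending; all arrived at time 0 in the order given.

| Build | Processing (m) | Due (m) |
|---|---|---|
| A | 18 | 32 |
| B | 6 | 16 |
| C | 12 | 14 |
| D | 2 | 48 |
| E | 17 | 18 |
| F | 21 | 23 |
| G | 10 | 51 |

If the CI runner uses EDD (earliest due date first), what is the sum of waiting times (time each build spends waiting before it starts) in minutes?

EDD (increasing due date): C B E F A D G.
C: waits 0, runs 0→12
B: waits 12, runs 12→18
E: waits 18, runs 18→35
F: waits 35, runs 35→56
A: waits 56, runs 56→74
D: waits 74, runs 74→76
G: waits 76, runs 76→86
Sum = 0+12+18+35+56+74+76 = 271.

271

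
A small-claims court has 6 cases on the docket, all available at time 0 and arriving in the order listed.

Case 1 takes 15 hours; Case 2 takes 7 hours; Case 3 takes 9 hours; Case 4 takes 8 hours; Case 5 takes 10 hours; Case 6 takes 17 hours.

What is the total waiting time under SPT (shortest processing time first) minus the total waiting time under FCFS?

SPT (increasing processing time): Case 2 Case 4 Case 3 Case 5 Case 1 Case 6.
Case 2: waits 0, runs 0→7
Case 4: waits 7, runs 7→15
Case 3: waits 15, runs 15→24
Case 5: waits 24, runs 24→34
Case 1: waits 34, runs 34→49
Case 6: waits 49, runs 49→66
Sum = 0+7+15+24+34+49 = 129.
FIFO (arrival order): Case 1 Case 2 Case 3 Case 4 Case 5 Case 6.
Case 1: waits 0, runs 0→15
Case 2: waits 15, runs 15→22
Case 3: waits 22, runs 22→31
Case 4: waits 31, runs 31→39
Case 5: waits 39, runs 39→49
Case 6: waits 49, runs 49→66
Sum = 0+15+22+31+39+49 = 156.
Difference = 129 − 156 = -27.

-27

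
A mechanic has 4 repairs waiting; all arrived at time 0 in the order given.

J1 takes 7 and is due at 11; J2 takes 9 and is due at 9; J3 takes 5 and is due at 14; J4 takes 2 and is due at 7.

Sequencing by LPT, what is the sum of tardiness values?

LPT (decreasing processing time): J2 J1 J3 J4.
J2: 0→9, due 9, tardiness 0
J1: 9→16, due 11, tardiness 5
J3: 16→21, due 14, tardiness 7
J4: 21→23, due 7, tardiness 16
Sum = 0+5+7+16 = 28.

28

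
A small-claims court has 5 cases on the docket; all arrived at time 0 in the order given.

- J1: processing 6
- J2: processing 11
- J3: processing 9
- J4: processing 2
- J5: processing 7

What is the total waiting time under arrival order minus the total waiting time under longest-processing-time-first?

-14

FIFO (arrival order): J1 J2 J3 J4 J5.
J1: waits 0, runs 0→6
J2: waits 6, runs 6→17
J3: waits 17, runs 17→26
J4: waits 26, runs 26→28
J5: waits 28, runs 28→35
Sum = 0+6+17+26+28 = 77.
LPT (decreasing processing time): J2 J3 J5 J1 J4.
J2: waits 0, runs 0→11
J3: waits 11, runs 11→20
J5: waits 20, runs 20→27
J1: waits 27, runs 27→33
J4: waits 33, runs 33→35
Sum = 0+11+20+27+33 = 91.
Difference = 77 − 91 = -14.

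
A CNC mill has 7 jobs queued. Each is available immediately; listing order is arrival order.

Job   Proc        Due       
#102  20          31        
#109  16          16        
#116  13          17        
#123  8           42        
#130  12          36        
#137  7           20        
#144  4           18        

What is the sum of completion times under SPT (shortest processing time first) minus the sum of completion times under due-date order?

-81

SPT (increasing processing time): #144 #137 #123 #130 #116 #109 #102.
#144: 0→4
#137: 4→11
#123: 11→19
#130: 19→31
#116: 31→44
#109: 44→60
#102: 60→80
Sum = 4+11+19+31+44+60+80 = 249.
EDD (increasing due date): #109 #116 #144 #137 #102 #130 #123.
#109: 0→16
#116: 16→29
#144: 29→33
#137: 33→40
#102: 40→60
#130: 60→72
#123: 72→80
Sum = 16+29+33+40+60+72+80 = 330.
Difference = 249 − 330 = -81.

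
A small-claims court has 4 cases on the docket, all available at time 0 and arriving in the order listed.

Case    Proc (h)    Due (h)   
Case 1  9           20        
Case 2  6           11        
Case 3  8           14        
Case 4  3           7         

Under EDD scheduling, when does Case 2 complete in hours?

9

EDD (increasing due date): Case 4 Case 2 Case 3 Case 1.
Case 4: 0→3
Case 2: 3→9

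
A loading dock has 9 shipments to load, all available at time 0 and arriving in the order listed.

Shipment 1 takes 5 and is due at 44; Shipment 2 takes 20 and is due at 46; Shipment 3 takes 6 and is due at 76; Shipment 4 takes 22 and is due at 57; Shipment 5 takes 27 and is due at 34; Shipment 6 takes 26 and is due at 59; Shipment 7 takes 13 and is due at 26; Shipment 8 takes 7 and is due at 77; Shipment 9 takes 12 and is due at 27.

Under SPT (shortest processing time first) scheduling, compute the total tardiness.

SPT (increasing processing time): Shipment 1 Shipment 3 Shipment 8 Shipment 9 Shipment 7 Shipment 2 Shipment 4 Shipment 6 Shipment 5.
Shipment 1: 0→5, due 44, tardiness 0
Shipment 3: 5→11, due 76, tardiness 0
Shipment 8: 11→18, due 77, tardiness 0
Shipment 9: 18→30, due 27, tardiness 3
Shipment 7: 30→43, due 26, tardiness 17
Shipment 2: 43→63, due 46, tardiness 17
Shipment 4: 63→85, due 57, tardiness 28
Shipment 6: 85→111, due 59, tardiness 52
Shipment 5: 111→138, due 34, tardiness 104
Sum = 0+0+0+3+17+17+28+52+104 = 221.

221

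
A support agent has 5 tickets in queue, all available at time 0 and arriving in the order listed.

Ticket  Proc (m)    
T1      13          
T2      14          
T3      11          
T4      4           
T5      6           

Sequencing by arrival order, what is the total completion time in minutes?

FIFO (arrival order): T1 T2 T3 T4 T5.
T1: 0→13
T2: 13→27
T3: 27→38
T4: 38→42
T5: 42→48
Sum = 13+27+38+42+48 = 168.

168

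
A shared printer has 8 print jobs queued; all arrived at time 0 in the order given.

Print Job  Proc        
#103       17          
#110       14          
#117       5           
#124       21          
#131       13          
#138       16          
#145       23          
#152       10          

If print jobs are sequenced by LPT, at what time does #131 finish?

104

LPT (decreasing processing time): #145 #124 #103 #138 #110 #131 #152 #117.
#145: 0→23
#124: 23→44
#103: 44→61
#138: 61→77
#110: 77→91
#131: 91→104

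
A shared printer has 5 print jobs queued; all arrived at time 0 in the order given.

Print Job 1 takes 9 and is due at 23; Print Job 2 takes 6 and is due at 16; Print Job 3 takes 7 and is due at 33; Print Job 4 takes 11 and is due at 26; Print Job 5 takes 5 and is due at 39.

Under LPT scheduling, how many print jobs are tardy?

LPT (decreasing processing time): Print Job 4 Print Job 1 Print Job 3 Print Job 2 Print Job 5.
Print Job 4: 0→11, due 26, tardiness 0
Print Job 1: 11→20, due 23, tardiness 0
Print Job 3: 20→27, due 33, tardiness 0
Print Job 2: 27→33, due 16, tardiness 17
Print Job 5: 33→38, due 39, tardiness 0
Late print jobs: 1.

1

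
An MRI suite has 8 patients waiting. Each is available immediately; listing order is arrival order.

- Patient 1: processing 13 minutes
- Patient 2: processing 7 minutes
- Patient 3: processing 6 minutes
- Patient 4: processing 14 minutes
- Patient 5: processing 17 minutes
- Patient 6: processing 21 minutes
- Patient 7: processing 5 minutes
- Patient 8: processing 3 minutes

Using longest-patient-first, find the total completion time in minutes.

LPT (decreasing processing time): Patient 6 Patient 5 Patient 4 Patient 1 Patient 2 Patient 3 Patient 7 Patient 8.
Patient 6: 0→21
Patient 5: 21→38
Patient 4: 38→52
Patient 1: 52→65
Patient 2: 65→72
Patient 3: 72→78
Patient 7: 78→83
Patient 8: 83→86
Sum = 21+38+52+65+72+78+83+86 = 495.

495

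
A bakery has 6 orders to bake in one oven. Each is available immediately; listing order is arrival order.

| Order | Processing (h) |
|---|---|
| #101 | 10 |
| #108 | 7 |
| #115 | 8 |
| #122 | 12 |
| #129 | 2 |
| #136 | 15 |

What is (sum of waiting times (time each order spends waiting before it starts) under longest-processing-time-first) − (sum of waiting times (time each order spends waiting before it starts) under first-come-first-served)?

LPT (decreasing processing time): #136 #122 #101 #115 #108 #129.
#136: waits 0, runs 0→15
#122: waits 15, runs 15→27
#101: waits 27, runs 27→37
#115: waits 37, runs 37→45
#108: waits 45, runs 45→52
#129: waits 52, runs 52→54
Sum = 0+15+27+37+45+52 = 176.
FIFO (arrival order): #101 #108 #115 #122 #129 #136.
#101: waits 0, runs 0→10
#108: waits 10, runs 10→17
#115: waits 17, runs 17→25
#122: waits 25, runs 25→37
#129: waits 37, runs 37→39
#136: waits 39, runs 39→54
Sum = 0+10+17+25+37+39 = 128.
Difference = 176 − 128 = 48.

48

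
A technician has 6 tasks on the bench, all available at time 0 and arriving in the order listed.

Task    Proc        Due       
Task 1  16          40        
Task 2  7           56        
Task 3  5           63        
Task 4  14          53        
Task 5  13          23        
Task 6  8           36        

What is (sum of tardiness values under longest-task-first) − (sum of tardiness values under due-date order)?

35

LPT (decreasing processing time): Task 1 Task 4 Task 5 Task 6 Task 2 Task 3.
Task 1: 0→16, due 40, tardiness 0
Task 4: 16→30, due 53, tardiness 0
Task 5: 30→43, due 23, tardiness 20
Task 6: 43→51, due 36, tardiness 15
Task 2: 51→58, due 56, tardiness 2
Task 3: 58→63, due 63, tardiness 0
Sum = 0+0+20+15+2+0 = 37.
EDD (increasing due date): Task 5 Task 6 Task 1 Task 4 Task 2 Task 3.
Task 5: 0→13, due 23, tardiness 0
Task 6: 13→21, due 36, tardiness 0
Task 1: 21→37, due 40, tardiness 0
Task 4: 37→51, due 53, tardiness 0
Task 2: 51→58, due 56, tardiness 2
Task 3: 58→63, due 63, tardiness 0
Sum = 0+0+0+0+2+0 = 2.
Difference = 37 − 2 = 35.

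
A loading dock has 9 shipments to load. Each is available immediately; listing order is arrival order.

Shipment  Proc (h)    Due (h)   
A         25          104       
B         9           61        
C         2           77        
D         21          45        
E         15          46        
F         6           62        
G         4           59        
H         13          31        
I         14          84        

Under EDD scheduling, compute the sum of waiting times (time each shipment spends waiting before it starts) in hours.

433

EDD (increasing due date): H D E G B F C I A.
H: waits 0, runs 0→13
D: waits 13, runs 13→34
E: waits 34, runs 34→49
G: waits 49, runs 49→53
B: waits 53, runs 53→62
F: waits 62, runs 62→68
C: waits 68, runs 68→70
I: waits 70, runs 70→84
A: waits 84, runs 84→109
Sum = 0+13+34+49+53+62+68+70+84 = 433.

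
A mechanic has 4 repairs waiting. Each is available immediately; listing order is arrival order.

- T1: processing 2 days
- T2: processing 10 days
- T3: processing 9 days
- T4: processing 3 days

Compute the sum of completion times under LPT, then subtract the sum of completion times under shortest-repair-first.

LPT (decreasing processing time): T2 T3 T4 T1.
T2: 0→10
T3: 10→19
T4: 19→22
T1: 22→24
Sum = 10+19+22+24 = 75.
SPT (increasing processing time): T1 T4 T3 T2.
T1: 0→2
T4: 2→5
T3: 5→14
T2: 14→24
Sum = 2+5+14+24 = 45.
Difference = 75 − 45 = 30.

30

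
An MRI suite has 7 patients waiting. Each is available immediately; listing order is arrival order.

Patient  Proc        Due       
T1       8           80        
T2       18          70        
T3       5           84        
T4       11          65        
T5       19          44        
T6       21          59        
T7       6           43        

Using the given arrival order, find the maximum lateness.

FIFO (arrival order): T1 T2 T3 T4 T5 T6 T7.
T1: 0→8, due 80, lateness -72
T2: 8→26, due 70, lateness -44
T3: 26→31, due 84, lateness -53
T4: 31→42, due 65, lateness -23
T5: 42→61, due 44, lateness 17
T6: 61→82, due 59, lateness 23
T7: 82→88, due 43, lateness 45
Maximum = 45.

45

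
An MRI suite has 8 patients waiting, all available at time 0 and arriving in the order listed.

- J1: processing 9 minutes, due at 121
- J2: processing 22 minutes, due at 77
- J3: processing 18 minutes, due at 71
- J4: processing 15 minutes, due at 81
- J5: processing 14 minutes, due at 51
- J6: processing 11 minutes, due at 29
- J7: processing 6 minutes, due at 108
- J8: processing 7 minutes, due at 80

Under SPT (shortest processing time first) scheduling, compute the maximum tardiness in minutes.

25

SPT (increasing processing time): J7 J8 J1 J6 J5 J4 J3 J2.
J7: 0→6, due 108, tardiness 0
J8: 6→13, due 80, tardiness 0
J1: 13→22, due 121, tardiness 0
J6: 22→33, due 29, tardiness 4
J5: 33→47, due 51, tardiness 0
J4: 47→62, due 81, tardiness 0
J3: 62→80, due 71, tardiness 9
J2: 80→102, due 77, tardiness 25
Maximum = 25.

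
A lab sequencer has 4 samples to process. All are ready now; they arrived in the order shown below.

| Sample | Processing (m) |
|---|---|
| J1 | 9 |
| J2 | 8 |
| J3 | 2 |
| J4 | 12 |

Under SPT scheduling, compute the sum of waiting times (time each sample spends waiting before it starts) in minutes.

SPT (increasing processing time): J3 J2 J1 J4.
J3: waits 0, runs 0→2
J2: waits 2, runs 2→10
J1: waits 10, runs 10→19
J4: waits 19, runs 19→31
Sum = 0+2+10+19 = 31.

31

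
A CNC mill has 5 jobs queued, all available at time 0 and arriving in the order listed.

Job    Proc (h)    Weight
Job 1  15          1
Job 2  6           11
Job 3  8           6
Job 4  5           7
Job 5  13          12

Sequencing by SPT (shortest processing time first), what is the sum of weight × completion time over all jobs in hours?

SPT (increasing processing time): Job 4 Job 2 Job 3 Job 5 Job 1.
Job 4: finishes 5, weight 7, w·C = 35
Job 2: finishes 11, weight 11, w·C = 121
Job 3: finishes 19, weight 6, w·C = 114
Job 5: finishes 32, weight 12, w·C = 384
Job 1: finishes 47, weight 1, w·C = 47
Sum = 35+121+114+384+47 = 701.

701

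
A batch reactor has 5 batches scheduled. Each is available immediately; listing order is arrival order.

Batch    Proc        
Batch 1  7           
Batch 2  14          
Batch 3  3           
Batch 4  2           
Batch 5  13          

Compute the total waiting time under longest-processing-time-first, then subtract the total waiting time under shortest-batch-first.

LPT (decreasing processing time): Batch 2 Batch 5 Batch 1 Batch 3 Batch 4.
Batch 2: waits 0, runs 0→14
Batch 5: waits 14, runs 14→27
Batch 1: waits 27, runs 27→34
Batch 3: waits 34, runs 34→37
Batch 4: waits 37, runs 37→39
Sum = 0+14+27+34+37 = 112.
SPT (increasing processing time): Batch 4 Batch 3 Batch 1 Batch 5 Batch 2.
Batch 4: waits 0, runs 0→2
Batch 3: waits 2, runs 2→5
Batch 1: waits 5, runs 5→12
Batch 5: waits 12, runs 12→25
Batch 2: waits 25, runs 25→39
Sum = 0+2+5+12+25 = 44.
Difference = 112 − 44 = 68.

68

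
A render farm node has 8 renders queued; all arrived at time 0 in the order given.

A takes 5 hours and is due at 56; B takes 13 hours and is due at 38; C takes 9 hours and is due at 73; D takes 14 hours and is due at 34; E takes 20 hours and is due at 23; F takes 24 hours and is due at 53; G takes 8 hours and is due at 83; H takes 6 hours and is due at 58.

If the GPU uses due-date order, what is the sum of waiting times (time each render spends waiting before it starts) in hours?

421

EDD (increasing due date): E D B F A H C G.
E: waits 0, runs 0→20
D: waits 20, runs 20→34
B: waits 34, runs 34→47
F: waits 47, runs 47→71
A: waits 71, runs 71→76
H: waits 76, runs 76→82
C: waits 82, runs 82→91
G: waits 91, runs 91→99
Sum = 0+20+34+47+71+76+82+91 = 421.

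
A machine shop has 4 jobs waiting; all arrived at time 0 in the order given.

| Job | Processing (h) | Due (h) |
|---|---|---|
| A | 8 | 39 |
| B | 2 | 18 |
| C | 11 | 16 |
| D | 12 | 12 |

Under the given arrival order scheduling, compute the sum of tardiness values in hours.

FIFO (arrival order): A B C D.
A: 0→8, due 39, tardiness 0
B: 8→10, due 18, tardiness 0
C: 10→21, due 16, tardiness 5
D: 21→33, due 12, tardiness 21
Sum = 0+0+5+21 = 26.

26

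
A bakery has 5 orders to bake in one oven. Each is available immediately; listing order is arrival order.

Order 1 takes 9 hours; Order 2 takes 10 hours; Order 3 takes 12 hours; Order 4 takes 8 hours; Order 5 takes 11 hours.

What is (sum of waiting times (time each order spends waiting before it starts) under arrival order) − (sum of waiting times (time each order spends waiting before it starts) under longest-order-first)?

FIFO (arrival order): Order 1 Order 2 Order 3 Order 4 Order 5.
Order 1: waits 0, runs 0→9
Order 2: waits 9, runs 9→19
Order 3: waits 19, runs 19→31
Order 4: waits 31, runs 31→39
Order 5: waits 39, runs 39→50
Sum = 0+9+19+31+39 = 98.
LPT (decreasing processing time): Order 3 Order 5 Order 2 Order 1 Order 4.
Order 3: waits 0, runs 0→12
Order 5: waits 12, runs 12→23
Order 2: waits 23, runs 23→33
Order 1: waits 33, runs 33→42
Order 4: waits 42, runs 42→50
Sum = 0+12+23+33+42 = 110.
Difference = 98 − 110 = -12.

-12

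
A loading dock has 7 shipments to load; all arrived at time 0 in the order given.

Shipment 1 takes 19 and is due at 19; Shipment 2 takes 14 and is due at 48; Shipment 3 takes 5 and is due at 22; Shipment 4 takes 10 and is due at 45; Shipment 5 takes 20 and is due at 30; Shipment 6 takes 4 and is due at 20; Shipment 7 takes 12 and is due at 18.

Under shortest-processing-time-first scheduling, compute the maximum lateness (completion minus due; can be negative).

SPT (increasing processing time): Shipment 6 Shipment 3 Shipment 4 Shipment 7 Shipment 2 Shipment 1 Shipment 5.
Shipment 6: 0→4, due 20, lateness -16
Shipment 3: 4→9, due 22, lateness -13
Shipment 4: 9→19, due 45, lateness -26
Shipment 7: 19→31, due 18, lateness 13
Shipment 2: 31→45, due 48, lateness -3
Shipment 1: 45→64, due 19, lateness 45
Shipment 5: 64→84, due 30, lateness 54
Maximum = 54.

54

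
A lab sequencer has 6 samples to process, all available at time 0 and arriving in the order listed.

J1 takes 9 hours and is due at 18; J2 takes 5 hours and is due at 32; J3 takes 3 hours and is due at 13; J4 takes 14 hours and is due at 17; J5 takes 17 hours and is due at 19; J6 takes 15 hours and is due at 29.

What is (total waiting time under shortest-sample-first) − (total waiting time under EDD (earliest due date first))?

-42

SPT (increasing processing time): J3 J2 J1 J4 J6 J5.
J3: waits 0, runs 0→3
J2: waits 3, runs 3→8
J1: waits 8, runs 8→17
J4: waits 17, runs 17→31
J6: waits 31, runs 31→46
J5: waits 46, runs 46→63
Sum = 0+3+8+17+31+46 = 105.
EDD (increasing due date): J3 J4 J1 J5 J6 J2.
J3: waits 0, runs 0→3
J4: waits 3, runs 3→17
J1: waits 17, runs 17→26
J5: waits 26, runs 26→43
J6: waits 43, runs 43→58
J2: waits 58, runs 58→63
Sum = 0+3+17+26+43+58 = 147.
Difference = 105 − 147 = -42.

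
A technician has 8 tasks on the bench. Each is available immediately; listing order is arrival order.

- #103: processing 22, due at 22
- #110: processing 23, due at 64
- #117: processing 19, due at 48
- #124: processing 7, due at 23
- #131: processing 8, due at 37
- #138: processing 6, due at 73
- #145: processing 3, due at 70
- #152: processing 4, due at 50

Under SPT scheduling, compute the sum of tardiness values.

75

SPT (increasing processing time): #145 #152 #138 #124 #131 #117 #103 #110.
#145: 0→3, due 70, tardiness 0
#152: 3→7, due 50, tardiness 0
#138: 7→13, due 73, tardiness 0
#124: 13→20, due 23, tardiness 0
#131: 20→28, due 37, tardiness 0
#117: 28→47, due 48, tardiness 0
#103: 47→69, due 22, tardiness 47
#110: 69→92, due 64, tardiness 28
Sum = 0+0+0+0+0+0+47+28 = 75.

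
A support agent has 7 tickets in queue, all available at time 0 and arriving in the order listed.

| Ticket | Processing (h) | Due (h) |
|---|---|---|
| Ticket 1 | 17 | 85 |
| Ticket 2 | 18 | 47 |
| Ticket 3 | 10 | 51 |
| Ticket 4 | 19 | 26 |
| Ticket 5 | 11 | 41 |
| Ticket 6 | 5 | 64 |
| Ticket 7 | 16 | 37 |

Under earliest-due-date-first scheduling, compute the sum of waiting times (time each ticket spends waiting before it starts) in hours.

EDD (increasing due date): Ticket 4 Ticket 7 Ticket 5 Ticket 2 Ticket 3 Ticket 6 Ticket 1.
Ticket 4: waits 0, runs 0→19
Ticket 7: waits 19, runs 19→35
Ticket 5: waits 35, runs 35→46
Ticket 2: waits 46, runs 46→64
Ticket 3: waits 64, runs 64→74
Ticket 6: waits 74, runs 74→79
Ticket 1: waits 79, runs 79→96
Sum = 0+19+35+46+64+74+79 = 317.

317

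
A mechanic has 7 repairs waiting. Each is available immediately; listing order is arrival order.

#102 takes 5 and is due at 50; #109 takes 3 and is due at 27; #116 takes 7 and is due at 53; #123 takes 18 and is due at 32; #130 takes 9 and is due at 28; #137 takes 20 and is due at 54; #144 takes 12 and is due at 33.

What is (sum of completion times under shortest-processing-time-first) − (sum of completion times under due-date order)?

-48

SPT (increasing processing time): #109 #102 #116 #130 #144 #123 #137.
#109: 0→3
#102: 3→8
#116: 8→15
#130: 15→24
#144: 24→36
#123: 36→54
#137: 54→74
Sum = 3+8+15+24+36+54+74 = 214.
EDD (increasing due date): #109 #130 #123 #144 #102 #116 #137.
#109: 0→3
#130: 3→12
#123: 12→30
#144: 30→42
#102: 42→47
#116: 47→54
#137: 54→74
Sum = 3+12+30+42+47+54+74 = 262.
Difference = 214 − 262 = -48.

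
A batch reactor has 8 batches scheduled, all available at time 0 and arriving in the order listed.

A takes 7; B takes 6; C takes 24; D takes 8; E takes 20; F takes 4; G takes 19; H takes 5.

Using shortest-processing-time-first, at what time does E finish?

69

SPT (increasing processing time): F H B A D G E C.
F: 0→4
H: 4→9
B: 9→15
A: 15→22
D: 22→30
G: 30→49
E: 49→69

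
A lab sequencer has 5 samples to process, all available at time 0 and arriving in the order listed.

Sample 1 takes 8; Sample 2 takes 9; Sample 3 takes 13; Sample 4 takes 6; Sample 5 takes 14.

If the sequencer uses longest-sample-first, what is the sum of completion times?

171

LPT (decreasing processing time): Sample 5 Sample 3 Sample 2 Sample 1 Sample 4.
Sample 5: 0→14
Sample 3: 14→27
Sample 2: 27→36
Sample 1: 36→44
Sample 4: 44→50
Sum = 14+27+36+44+50 = 171.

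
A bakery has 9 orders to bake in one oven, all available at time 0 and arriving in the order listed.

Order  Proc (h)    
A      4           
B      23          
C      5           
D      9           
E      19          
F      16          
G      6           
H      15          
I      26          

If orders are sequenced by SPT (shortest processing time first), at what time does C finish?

9

SPT (increasing processing time): A C G D H F E B I.
A: 0→4
C: 4→9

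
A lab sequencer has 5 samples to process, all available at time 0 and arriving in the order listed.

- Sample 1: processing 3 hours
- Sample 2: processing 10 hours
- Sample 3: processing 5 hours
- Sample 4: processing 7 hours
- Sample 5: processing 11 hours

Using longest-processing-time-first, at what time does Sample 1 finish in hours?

LPT (decreasing processing time): Sample 5 Sample 2 Sample 4 Sample 3 Sample 1.
Sample 5: 0→11
Sample 2: 11→21
Sample 4: 21→28
Sample 3: 28→33
Sample 1: 33→36

36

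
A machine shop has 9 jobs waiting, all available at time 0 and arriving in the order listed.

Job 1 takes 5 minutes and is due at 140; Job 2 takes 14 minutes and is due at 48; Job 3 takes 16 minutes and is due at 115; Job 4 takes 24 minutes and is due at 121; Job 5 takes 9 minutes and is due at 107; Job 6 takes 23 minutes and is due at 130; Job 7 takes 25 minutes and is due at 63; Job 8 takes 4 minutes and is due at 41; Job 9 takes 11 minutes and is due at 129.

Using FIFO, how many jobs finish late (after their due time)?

3

FIFO (arrival order): Job 1 Job 2 Job 3 Job 4 Job 5 Job 6 Job 7 Job 8 Job 9.
Job 1: 0→5, due 140, tardiness 0
Job 2: 5→19, due 48, tardiness 0
Job 3: 19→35, due 115, tardiness 0
Job 4: 35→59, due 121, tardiness 0
Job 5: 59→68, due 107, tardiness 0
Job 6: 68→91, due 130, tardiness 0
Job 7: 91→116, due 63, tardiness 53
Job 8: 116→120, due 41, tardiness 79
Job 9: 120→131, due 129, tardiness 2
Late jobs: 3.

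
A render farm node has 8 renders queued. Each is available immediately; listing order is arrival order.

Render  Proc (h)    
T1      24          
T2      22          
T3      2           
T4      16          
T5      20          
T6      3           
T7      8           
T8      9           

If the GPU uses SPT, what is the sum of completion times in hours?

SPT (increasing processing time): T3 T6 T7 T8 T4 T5 T2 T1.
T3: 0→2
T6: 2→5
T7: 5→13
T8: 13→22
T4: 22→38
T5: 38→58
T2: 58→80
T1: 80→104
Sum = 2+5+13+22+38+58+80+104 = 322.

322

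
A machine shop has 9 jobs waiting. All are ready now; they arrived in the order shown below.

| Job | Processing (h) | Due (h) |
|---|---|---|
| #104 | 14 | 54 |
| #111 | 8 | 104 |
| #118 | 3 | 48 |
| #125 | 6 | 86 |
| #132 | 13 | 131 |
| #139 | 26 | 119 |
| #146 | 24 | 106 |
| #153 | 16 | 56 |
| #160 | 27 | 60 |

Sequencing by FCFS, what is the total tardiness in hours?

FIFO (arrival order): #104 #111 #118 #125 #132 #139 #146 #153 #160.
#104: 0→14, due 54, tardiness 0
#111: 14→22, due 104, tardiness 0
#118: 22→25, due 48, tardiness 0
#125: 25→31, due 86, tardiness 0
#132: 31→44, due 131, tardiness 0
#139: 44→70, due 119, tardiness 0
#146: 70→94, due 106, tardiness 0
#153: 94→110, due 56, tardiness 54
#160: 110→137, due 60, tardiness 77
Sum = 0+0+0+0+0+0+0+54+77 = 131.

131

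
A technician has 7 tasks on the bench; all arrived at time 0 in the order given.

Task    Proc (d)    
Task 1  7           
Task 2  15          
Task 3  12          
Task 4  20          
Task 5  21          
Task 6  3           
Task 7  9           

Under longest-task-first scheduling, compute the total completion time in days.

434

LPT (decreasing processing time): Task 5 Task 4 Task 2 Task 3 Task 7 Task 1 Task 6.
Task 5: 0→21
Task 4: 21→41
Task 2: 41→56
Task 3: 56→68
Task 7: 68→77
Task 1: 77→84
Task 6: 84→87
Sum = 21+41+56+68+77+84+87 = 434.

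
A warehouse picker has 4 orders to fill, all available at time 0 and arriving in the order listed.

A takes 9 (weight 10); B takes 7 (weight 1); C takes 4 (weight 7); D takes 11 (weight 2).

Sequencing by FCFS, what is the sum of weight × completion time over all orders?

FIFO (arrival order): A B C D.
A: finishes 9, weight 10, w·C = 90
B: finishes 16, weight 1, w·C = 16
C: finishes 20, weight 7, w·C = 140
D: finishes 31, weight 2, w·C = 62
Sum = 90+16+140+62 = 308.

308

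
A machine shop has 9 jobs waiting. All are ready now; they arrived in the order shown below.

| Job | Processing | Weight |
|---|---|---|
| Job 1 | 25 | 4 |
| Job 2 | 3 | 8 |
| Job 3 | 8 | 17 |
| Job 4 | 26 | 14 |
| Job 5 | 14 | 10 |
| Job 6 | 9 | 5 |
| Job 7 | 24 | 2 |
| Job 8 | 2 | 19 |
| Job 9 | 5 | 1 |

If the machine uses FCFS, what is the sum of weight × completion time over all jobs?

FIFO (arrival order): Job 1 Job 2 Job 3 Job 4 Job 5 Job 6 Job 7 Job 8 Job 9.
Job 1: finishes 25, weight 4, w·C = 100
Job 2: finishes 28, weight 8, w·C = 224
Job 3: finishes 36, weight 17, w·C = 612
Job 4: finishes 62, weight 14, w·C = 868
Job 5: finishes 76, weight 10, w·C = 760
Job 6: finishes 85, weight 5, w·C = 425
Job 7: finishes 109, weight 2, w·C = 218
Job 8: finishes 111, weight 19, w·C = 2109
Job 9: finishes 116, weight 1, w·C = 116
Sum = 100+224+612+868+760+425+218+2109+116 = 5432.

5432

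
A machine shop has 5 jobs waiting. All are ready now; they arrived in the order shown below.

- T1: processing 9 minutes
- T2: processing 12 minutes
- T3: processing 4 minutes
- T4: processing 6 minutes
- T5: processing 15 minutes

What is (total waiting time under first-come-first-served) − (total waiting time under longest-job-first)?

-34

FIFO (arrival order): T1 T2 T3 T4 T5.
T1: waits 0, runs 0→9
T2: waits 9, runs 9→21
T3: waits 21, runs 21→25
T4: waits 25, runs 25→31
T5: waits 31, runs 31→46
Sum = 0+9+21+25+31 = 86.
LPT (decreasing processing time): T5 T2 T1 T4 T3.
T5: waits 0, runs 0→15
T2: waits 15, runs 15→27
T1: waits 27, runs 27→36
T4: waits 36, runs 36→42
T3: waits 42, runs 42→46
Sum = 0+15+27+36+42 = 120.
Difference = 86 − 120 = -34.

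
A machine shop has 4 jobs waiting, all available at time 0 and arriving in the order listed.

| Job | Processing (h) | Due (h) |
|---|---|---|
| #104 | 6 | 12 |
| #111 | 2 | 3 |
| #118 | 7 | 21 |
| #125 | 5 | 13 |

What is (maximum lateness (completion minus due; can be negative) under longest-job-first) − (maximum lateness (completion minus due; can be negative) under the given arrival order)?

LPT (decreasing processing time): #118 #104 #125 #111.
#118: 0→7, due 21, lateness -14
#104: 7→13, due 12, lateness 1
#125: 13→18, due 13, lateness 5
#111: 18→20, due 3, lateness 17
Maximum = 17.
FIFO (arrival order): #104 #111 #118 #125.
#104: 0→6, due 12, lateness -6
#111: 6→8, due 3, lateness 5
#118: 8→15, due 21, lateness -6
#125: 15→20, due 13, lateness 7
Maximum = 7.
Difference = 17 − 7 = 10.

10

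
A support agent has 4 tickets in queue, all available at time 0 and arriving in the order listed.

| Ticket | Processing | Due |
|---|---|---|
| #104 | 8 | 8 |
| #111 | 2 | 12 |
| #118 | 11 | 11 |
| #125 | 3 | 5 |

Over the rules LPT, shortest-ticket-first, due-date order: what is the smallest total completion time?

44

LPT (decreasing processing time): #118 #104 #125 #111.
#118: 0→11
#104: 11→19
#125: 19→22
#111: 22→24
Sum = 11+19+22+24 = 76.
SPT (increasing processing time): #111 #125 #104 #118.
#111: 0→2
#125: 2→5
#104: 5→13
#118: 13→24
Sum = 2+5+13+24 = 44.
EDD (increasing due date): #125 #104 #118 #111.
#125: 0→3
#104: 3→11
#118: 11→22
#111: 22→24
Sum = 3+11+22+24 = 60.
LPT 76, SPT 44, EDD 60 → minimum 44.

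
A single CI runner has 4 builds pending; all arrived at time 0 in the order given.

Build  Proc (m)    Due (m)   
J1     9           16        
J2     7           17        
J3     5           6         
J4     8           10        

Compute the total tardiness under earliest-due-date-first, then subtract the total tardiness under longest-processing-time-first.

-16

EDD (increasing due date): J3 J4 J1 J2.
J3: 0→5, due 6, tardiness 0
J4: 5→13, due 10, tardiness 3
J1: 13→22, due 16, tardiness 6
J2: 22→29, due 17, tardiness 12
Sum = 0+3+6+12 = 21.
LPT (decreasing processing time): J1 J4 J2 J3.
J1: 0→9, due 16, tardiness 0
J4: 9→17, due 10, tardiness 7
J2: 17→24, due 17, tardiness 7
J3: 24→29, due 6, tardiness 23
Sum = 0+7+7+23 = 37.
Difference = 21 − 37 = -16.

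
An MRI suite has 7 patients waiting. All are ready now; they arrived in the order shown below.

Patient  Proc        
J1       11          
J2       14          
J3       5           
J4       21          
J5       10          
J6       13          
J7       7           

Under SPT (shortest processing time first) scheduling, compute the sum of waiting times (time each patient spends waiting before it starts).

178

SPT (increasing processing time): J3 J7 J5 J1 J6 J2 J4.
J3: waits 0, runs 0→5
J7: waits 5, runs 5→12
J5: waits 12, runs 12→22
J1: waits 22, runs 22→33
J6: waits 33, runs 33→46
J2: waits 46, runs 46→60
J4: waits 60, runs 60→81
Sum = 0+5+12+22+33+46+60 = 178.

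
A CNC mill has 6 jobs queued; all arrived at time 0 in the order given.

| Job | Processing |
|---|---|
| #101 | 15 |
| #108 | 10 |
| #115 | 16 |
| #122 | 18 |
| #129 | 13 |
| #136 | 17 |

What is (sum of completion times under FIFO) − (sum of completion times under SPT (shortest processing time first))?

FIFO (arrival order): #101 #108 #115 #122 #129 #136.
#101: 0→15
#108: 15→25
#115: 25→41
#122: 41→59
#129: 59→72
#136: 72→89
Sum = 15+25+41+59+72+89 = 301.
SPT (increasing processing time): #108 #129 #101 #115 #136 #122.
#108: 0→10
#129: 10→23
#101: 23→38
#115: 38→54
#136: 54→71
#122: 71→89
Sum = 10+23+38+54+71+89 = 285.
Difference = 301 − 285 = 16.

16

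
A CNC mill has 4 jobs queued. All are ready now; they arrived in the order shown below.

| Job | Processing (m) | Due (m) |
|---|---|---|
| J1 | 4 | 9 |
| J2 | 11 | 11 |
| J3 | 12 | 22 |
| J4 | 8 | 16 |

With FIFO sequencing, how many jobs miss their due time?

FIFO (arrival order): J1 J2 J3 J4.
J1: 0→4, due 9, tardiness 0
J2: 4→15, due 11, tardiness 4
J3: 15→27, due 22, tardiness 5
J4: 27→35, due 16, tardiness 19
Late jobs: 3.

3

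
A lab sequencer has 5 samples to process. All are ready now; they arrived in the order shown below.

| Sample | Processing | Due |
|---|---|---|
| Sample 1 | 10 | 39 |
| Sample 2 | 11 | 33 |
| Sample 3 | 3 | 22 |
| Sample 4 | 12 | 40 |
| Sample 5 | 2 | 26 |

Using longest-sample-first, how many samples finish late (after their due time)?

2

LPT (decreasing processing time): Sample 4 Sample 2 Sample 1 Sample 3 Sample 5.
Sample 4: 0→12, due 40, tardiness 0
Sample 2: 12→23, due 33, tardiness 0
Sample 1: 23→33, due 39, tardiness 0
Sample 3: 33→36, due 22, tardiness 14
Sample 5: 36→38, due 26, tardiness 12
Late samples: 2.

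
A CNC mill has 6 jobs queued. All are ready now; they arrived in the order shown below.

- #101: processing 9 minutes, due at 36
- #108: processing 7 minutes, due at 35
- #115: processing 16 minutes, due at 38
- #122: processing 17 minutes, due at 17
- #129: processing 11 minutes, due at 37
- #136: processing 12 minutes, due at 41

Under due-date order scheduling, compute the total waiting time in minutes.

178

EDD (increasing due date): #122 #108 #101 #129 #115 #136.
#122: waits 0, runs 0→17
#108: waits 17, runs 17→24
#101: waits 24, runs 24→33
#129: waits 33, runs 33→44
#115: waits 44, runs 44→60
#136: waits 60, runs 60→72
Sum = 0+17+24+33+44+60 = 178.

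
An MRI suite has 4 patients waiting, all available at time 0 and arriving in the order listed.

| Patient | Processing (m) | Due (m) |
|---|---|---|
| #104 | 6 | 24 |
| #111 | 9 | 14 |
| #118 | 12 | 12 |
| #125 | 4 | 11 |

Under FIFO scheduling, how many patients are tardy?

FIFO (arrival order): #104 #111 #118 #125.
#104: 0→6, due 24, tardiness 0
#111: 6→15, due 14, tardiness 1
#118: 15→27, due 12, tardiness 15
#125: 27→31, due 11, tardiness 20
Late patients: 3.

3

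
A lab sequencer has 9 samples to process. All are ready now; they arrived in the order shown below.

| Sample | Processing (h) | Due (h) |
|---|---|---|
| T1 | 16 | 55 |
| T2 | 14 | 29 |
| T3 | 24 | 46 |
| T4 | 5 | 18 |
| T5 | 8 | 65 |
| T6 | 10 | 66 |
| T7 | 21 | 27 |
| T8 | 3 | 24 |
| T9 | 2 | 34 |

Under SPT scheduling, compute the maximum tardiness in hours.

SPT (increasing processing time): T9 T8 T4 T5 T6 T2 T1 T7 T3.
T9: 0→2, due 34, tardiness 0
T8: 2→5, due 24, tardiness 0
T4: 5→10, due 18, tardiness 0
T5: 10→18, due 65, tardiness 0
T6: 18→28, due 66, tardiness 0
T2: 28→42, due 29, tardiness 13
T1: 42→58, due 55, tardiness 3
T7: 58→79, due 27, tardiness 52
T3: 79→103, due 46, tardiness 57
Maximum = 57.

57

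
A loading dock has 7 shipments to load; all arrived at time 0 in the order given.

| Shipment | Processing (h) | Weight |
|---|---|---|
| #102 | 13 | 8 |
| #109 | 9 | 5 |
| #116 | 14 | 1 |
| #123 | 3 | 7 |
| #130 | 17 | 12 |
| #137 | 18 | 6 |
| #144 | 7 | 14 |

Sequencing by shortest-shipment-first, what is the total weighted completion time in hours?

SPT (increasing processing time): #123 #144 #109 #102 #116 #130 #137.
#123: finishes 3, weight 7, w·C = 21
#144: finishes 10, weight 14, w·C = 140
#109: finishes 19, weight 5, w·C = 95
#102: finishes 32, weight 8, w·C = 256
#116: finishes 46, weight 1, w·C = 46
#130: finishes 63, weight 12, w·C = 756
#137: finishes 81, weight 6, w·C = 486
Sum = 21+140+95+256+46+756+486 = 1800.

1800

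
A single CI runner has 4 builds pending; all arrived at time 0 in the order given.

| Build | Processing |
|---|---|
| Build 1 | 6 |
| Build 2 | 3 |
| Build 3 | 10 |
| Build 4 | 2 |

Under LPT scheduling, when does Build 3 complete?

10

LPT (decreasing processing time): Build 3 Build 1 Build 2 Build 4.
Build 3: 0→10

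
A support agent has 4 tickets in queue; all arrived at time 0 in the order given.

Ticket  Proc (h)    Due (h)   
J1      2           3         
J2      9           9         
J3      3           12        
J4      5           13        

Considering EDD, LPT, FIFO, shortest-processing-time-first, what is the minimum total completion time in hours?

EDD (increasing due date): J1 J2 J3 J4.
J1: 0→2
J2: 2→11
J3: 11→14
J4: 14→19
Sum = 2+11+14+19 = 46.
LPT (decreasing processing time): J2 J4 J3 J1.
J2: 0→9
J4: 9→14
J3: 14→17
J1: 17→19
Sum = 9+14+17+19 = 59.
FIFO (arrival order): J1 J2 J3 J4.
J1: 0→2
J2: 2→11
J3: 11→14
J4: 14→19
Sum = 2+11+14+19 = 46.
SPT (increasing processing time): J1 J3 J4 J2.
J1: 0→2
J3: 2→5
J4: 5→10
J2: 10→19
Sum = 2+5+10+19 = 36.
EDD 46, LPT 59, FIFO 46, SPT 36 → minimum 36.

36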